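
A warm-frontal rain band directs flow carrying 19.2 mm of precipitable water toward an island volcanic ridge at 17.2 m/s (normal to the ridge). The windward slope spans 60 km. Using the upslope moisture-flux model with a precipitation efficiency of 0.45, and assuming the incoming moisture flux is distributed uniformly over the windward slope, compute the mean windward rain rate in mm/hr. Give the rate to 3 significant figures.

R ≈ 8.92 mm/hr

Incoming column moisture flux per unit ridge length: F = V × PW = 17.2 × 19.2 = 330.24 mm·m/s.
Spread over the 60 km slope with efficiency ε = 0.45: R = ε·F/W = 0.45 × 330.24 / 60000 m = 2.477e-03 mm/s.
R = 2.477e-03 × 3600 = 8.92 mm/hr.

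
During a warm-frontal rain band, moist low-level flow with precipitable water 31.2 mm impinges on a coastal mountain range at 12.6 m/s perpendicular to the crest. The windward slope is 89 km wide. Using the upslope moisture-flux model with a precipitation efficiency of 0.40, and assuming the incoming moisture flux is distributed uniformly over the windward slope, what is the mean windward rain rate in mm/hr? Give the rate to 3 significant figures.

Incoming column moisture flux per unit ridge length: F = V × PW = 12.6 × 31.2 = 393.12 mm·m/s.
Spread over the 89 km slope with efficiency ε = 0.40: R = ε·F/W = 0.40 × 393.12 / 89000 m = 1.767e-03 mm/s.
R = 1.767e-03 × 3600 = 6.36 mm/hr.

R ≈ 6.36 mm/hr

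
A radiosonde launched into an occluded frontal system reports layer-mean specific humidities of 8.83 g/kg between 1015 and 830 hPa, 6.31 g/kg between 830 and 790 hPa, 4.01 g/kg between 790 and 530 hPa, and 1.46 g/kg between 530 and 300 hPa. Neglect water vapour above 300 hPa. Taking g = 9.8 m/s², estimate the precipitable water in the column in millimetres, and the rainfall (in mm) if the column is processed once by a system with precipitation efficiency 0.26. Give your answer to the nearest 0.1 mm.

PW ≈ 33.3 mm; rainfall ≈ 8.7 mm

Precipitable water is the column-integrated vapour mass per unit area: PW = (1/g) Σ q̄ Δp, with q in kg/kg and Δp in Pa (1 kg/m² of water = 1 mm).
Layer 1015–830 hPa: Δp = 185 hPa = 18500 Pa, q̄ = 0.00883 kg/kg → 0.00883 × 18500 / 9.8 = 16.67 mm
Layer 830–790 hPa: Δp = 40 hPa = 4000 Pa, q̄ = 0.00631 kg/kg → 0.00631 × 4000 / 9.8 = 2.58 mm
Layer 790–530 hPa: Δp = 260 hPa = 26000 Pa, q̄ = 0.00401 kg/kg → 0.00401 × 26000 / 9.8 = 10.64 mm
Layer 530–300 hPa: Δp = 230 hPa = 23000 Pa, q̄ = 0.00146 kg/kg → 0.00146 × 23000 / 9.8 = 3.43 mm
PW = 16.67 + 2.58 + 10.64 + 3.43 = 33.32 ≈ 33.3 mm.
Rainfall = ε × PW = 0.26 × 33.3 = 8.7 mm.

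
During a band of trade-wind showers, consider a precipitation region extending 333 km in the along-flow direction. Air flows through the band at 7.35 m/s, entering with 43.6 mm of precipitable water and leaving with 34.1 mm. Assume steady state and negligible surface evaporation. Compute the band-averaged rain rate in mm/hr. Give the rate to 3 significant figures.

R ≈ 0.755 mm/hr

Column moisture flux per unit crosswind length is F = V × PW.
Inflow: F_in = 7.35 × 43.6 = 320.46 mm·m/s
Outflow: F_out = 7.35 × 34.1 = 250.635 mm·m/s
Steady-state rate R = (F_in − F_out)/L = (320.46 − 250.635) / 333000 m = 2.097e-04 mm/s.
R = 2.097e-04 × 3600 = 0.755 mm/hr.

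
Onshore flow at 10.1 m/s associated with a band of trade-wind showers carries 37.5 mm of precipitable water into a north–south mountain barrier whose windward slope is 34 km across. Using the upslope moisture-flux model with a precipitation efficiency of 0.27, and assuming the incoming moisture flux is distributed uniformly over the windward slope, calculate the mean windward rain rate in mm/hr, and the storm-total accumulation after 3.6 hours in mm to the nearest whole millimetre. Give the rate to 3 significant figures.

Incoming column moisture flux per unit ridge length: F = V × PW = 10.1 × 37.5 = 378.75 mm·m/s.
Spread over the 34 km slope with efficiency ε = 0.27: R = ε·F/W = 0.27 × 378.75 / 34000 m = 3.008e-03 mm/s.
R = 3.008e-03 × 3600 = 10.8 mm/hr.
Over 3.6 h: total = 10.8 × 3.6 = 38.88 ≈ 39 mm.

R ≈ 10.8 mm/hr; total ≈ 39 mm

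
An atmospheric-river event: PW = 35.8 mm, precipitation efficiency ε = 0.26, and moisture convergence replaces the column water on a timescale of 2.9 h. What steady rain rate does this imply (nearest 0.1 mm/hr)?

R ≈ 3.2 mm/hr

Each overturning extracts ε × PW = 0.26 × 35.8 = 9.308 mm.
Rate = ε·PW / τ = 9.308 / 2.9 h = 3.2 mm/hr.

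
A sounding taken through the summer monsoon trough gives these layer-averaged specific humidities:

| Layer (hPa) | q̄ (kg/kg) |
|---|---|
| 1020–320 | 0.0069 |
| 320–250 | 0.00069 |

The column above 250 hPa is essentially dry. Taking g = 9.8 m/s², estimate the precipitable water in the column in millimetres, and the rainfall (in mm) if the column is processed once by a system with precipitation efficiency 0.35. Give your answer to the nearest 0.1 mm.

Precipitable water is the column-integrated vapour mass per unit area: PW = (1/g) Σ q̄ Δp, with q in kg/kg and Δp in Pa (1 kg/m² of water = 1 mm).
Layer 1020–320 hPa: Δp = 700 hPa = 70000 Pa, q̄ = 0.0069 kg/kg → 0.0069 × 70000 / 9.8 = 49.29 mm
Layer 320–250 hPa: Δp = 70 hPa = 7000 Pa, q̄ = 0.00069 kg/kg → 0.00069 × 7000 / 9.8 = 0.49 mm
PW = 49.29 + 0.49 = 49.78 ≈ 49.8 mm.
Rainfall = ε × PW = 0.35 × 49.8 = 17.4 mm.

PW ≈ 49.8 mm; rainfall ≈ 17.4 mm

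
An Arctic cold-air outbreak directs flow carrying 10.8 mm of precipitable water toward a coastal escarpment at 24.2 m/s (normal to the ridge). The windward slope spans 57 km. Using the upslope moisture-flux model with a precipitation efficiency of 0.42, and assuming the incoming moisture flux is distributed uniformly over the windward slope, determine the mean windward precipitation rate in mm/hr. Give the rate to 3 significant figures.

R ≈ 6.93 mm/hr

Incoming column moisture flux per unit ridge length: F = V × PW = 24.2 × 10.8 = 261.36 mm·m/s.
Spread over the 57 km slope with efficiency ε = 0.42: R = ε·F/W = 0.42 × 261.36 / 57000 m = 1.926e-03 mm/s.
R = 1.926e-03 × 3600 = 6.93 mm/hr.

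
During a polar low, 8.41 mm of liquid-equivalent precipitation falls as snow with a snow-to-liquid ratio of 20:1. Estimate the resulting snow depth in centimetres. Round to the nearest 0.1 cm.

snow depth ≈ 16.8 cm

Snow depth = liquid × ratio = 8.41 mm × 20 = 168.2 mm = 16.8 cm.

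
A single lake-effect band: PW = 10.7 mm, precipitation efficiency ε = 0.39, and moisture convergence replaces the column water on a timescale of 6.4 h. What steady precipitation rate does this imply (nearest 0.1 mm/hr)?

Each overturning extracts ε × PW = 0.39 × 10.7 = 4.173 mm.
Rate = ε·PW / τ = 4.173 / 6.4 h = 0.7 mm/hr.

R ≈ 0.7 mm/hr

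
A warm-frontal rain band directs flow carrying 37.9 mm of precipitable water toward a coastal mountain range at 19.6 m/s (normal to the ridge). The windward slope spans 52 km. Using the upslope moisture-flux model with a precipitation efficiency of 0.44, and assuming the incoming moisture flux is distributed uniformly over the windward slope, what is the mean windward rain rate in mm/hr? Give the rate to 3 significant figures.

R ≈ 22.6 mm/hr

Incoming column moisture flux per unit ridge length: F = V × PW = 19.6 × 37.9 = 742.84 mm·m/s.
Spread over the 52 km slope with efficiency ε = 0.44: R = ε·F/W = 0.44 × 742.84 / 52000 m = 6.286e-03 mm/s.
R = 6.286e-03 × 3600 = 22.6 mm/hr.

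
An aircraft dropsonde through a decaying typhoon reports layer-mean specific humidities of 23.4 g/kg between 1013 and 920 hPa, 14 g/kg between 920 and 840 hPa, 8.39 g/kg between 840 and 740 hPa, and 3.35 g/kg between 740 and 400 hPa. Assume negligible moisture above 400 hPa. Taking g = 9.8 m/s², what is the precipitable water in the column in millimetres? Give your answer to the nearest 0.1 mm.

Precipitable water is the column-integrated vapour mass per unit area: PW = (1/g) Σ q̄ Δp, with q in kg/kg and Δp in Pa (1 kg/m² of water = 1 mm).
Layer 1013–920 hPa: Δp = 93 hPa = 9300 Pa, q̄ = 0.0234 kg/kg → 0.0234 × 9300 / 9.8 = 22.21 mm
Layer 920–840 hPa: Δp = 80 hPa = 8000 Pa, q̄ = 0.014 kg/kg → 0.014 × 8000 / 9.8 = 11.43 mm
Layer 840–740 hPa: Δp = 100 hPa = 10000 Pa, q̄ = 0.00839 kg/kg → 0.00839 × 10000 / 9.8 = 8.56 mm
Layer 740–400 hPa: Δp = 340 hPa = 34000 Pa, q̄ = 0.00335 kg/kg → 0.00335 × 34000 / 9.8 = 11.62 mm
PW = 22.21 + 11.43 + 8.56 + 11.62 = 53.82 ≈ 53.8 mm.

PW ≈ 53.8 mm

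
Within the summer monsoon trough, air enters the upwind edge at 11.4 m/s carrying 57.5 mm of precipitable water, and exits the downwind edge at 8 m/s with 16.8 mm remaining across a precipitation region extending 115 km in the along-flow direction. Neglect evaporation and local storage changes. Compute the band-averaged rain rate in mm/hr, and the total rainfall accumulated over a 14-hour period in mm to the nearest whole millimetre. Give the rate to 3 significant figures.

Column moisture flux per unit crosswind length is F = V × PW.
Inflow: F_in = 11.4 × 57.5 = 655.5 mm·m/s
Outflow: F_out = 8 × 16.8 = 134.4 mm·m/s
Steady-state rate R = (F_in − F_out)/L = (655.5 − 134.4) / 115000 m = 4.531e-03 mm/s.
R = 4.531e-03 × 3600 = 16.3 mm/hr.
Over 14 h: total = 16.3 × 14 = 228.2 ≈ 228 mm.

R ≈ 16.3 mm/hr; total ≈ 228 mm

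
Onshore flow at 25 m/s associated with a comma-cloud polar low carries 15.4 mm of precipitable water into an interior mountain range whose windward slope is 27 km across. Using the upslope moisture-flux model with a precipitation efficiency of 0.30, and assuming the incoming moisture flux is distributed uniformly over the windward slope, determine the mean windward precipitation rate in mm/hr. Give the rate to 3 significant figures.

R ≈ 15.4 mm/hr

Incoming column moisture flux per unit ridge length: F = V × PW = 25 × 15.4 = 385 mm·m/s.
Spread over the 27 km slope with efficiency ε = 0.30: R = ε·F/W = 0.30 × 385 / 27000 m = 4.278e-03 mm/s.
R = 4.278e-03 × 3600 = 15.4 mm/hr.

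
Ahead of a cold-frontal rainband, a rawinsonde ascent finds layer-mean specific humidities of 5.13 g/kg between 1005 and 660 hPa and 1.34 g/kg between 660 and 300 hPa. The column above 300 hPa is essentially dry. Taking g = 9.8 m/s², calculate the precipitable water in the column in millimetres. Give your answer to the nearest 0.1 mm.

PW ≈ 23.0 mm

Precipitable water is the column-integrated vapour mass per unit area: PW = (1/g) Σ q̄ Δp, with q in kg/kg and Δp in Pa (1 kg/m² of water = 1 mm).
Layer 1005–660 hPa: Δp = 345 hPa = 34500 Pa, q̄ = 0.00513 kg/kg → 0.00513 × 34500 / 9.8 = 18.06 mm
Layer 660–300 hPa: Δp = 360 hPa = 36000 Pa, q̄ = 0.00134 kg/kg → 0.00134 × 36000 / 9.8 = 4.92 mm
PW = 18.06 + 4.92 = 22.98 ≈ 23.0 mm.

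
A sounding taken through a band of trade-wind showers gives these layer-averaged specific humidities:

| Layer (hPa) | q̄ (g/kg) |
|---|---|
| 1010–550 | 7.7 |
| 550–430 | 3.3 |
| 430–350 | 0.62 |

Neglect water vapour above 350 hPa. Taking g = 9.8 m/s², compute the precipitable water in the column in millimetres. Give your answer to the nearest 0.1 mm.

Precipitable water is the column-integrated vapour mass per unit area: PW = (1/g) Σ q̄ Δp, with q in kg/kg and Δp in Pa (1 kg/m² of water = 1 mm).
Layer 1010–550 hPa: Δp = 460 hPa = 46000 Pa, q̄ = 0.0077 kg/kg → 0.0077 × 46000 / 9.8 = 36.14 mm
Layer 550–430 hPa: Δp = 120 hPa = 12000 Pa, q̄ = 0.0033 kg/kg → 0.0033 × 12000 / 9.8 = 4.04 mm
Layer 430–350 hPa: Δp = 80 hPa = 8000 Pa, q̄ = 0.00062 kg/kg → 0.00062 × 8000 / 9.8 = 0.51 mm
PW = 36.14 + 4.04 + 0.51 = 40.69 ≈ 40.7 mm.

PW ≈ 40.7 mm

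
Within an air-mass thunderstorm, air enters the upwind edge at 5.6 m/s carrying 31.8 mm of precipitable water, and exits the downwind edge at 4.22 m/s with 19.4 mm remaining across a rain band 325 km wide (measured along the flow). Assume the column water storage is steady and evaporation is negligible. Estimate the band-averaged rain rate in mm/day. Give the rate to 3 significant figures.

Column moisture flux per unit crosswind length is F = V × PW.
Inflow: F_in = 5.6 × 31.8 = 178.08 mm·m/s
Outflow: F_out = 4.22 × 19.4 = 81.868 mm·m/s
Steady-state rate R = (F_in − F_out)/L = (178.08 − 81.868) / 325000 m = 2.960e-04 mm/s.
R = 2.960e-04 × 3600 × 24 = 25.6 mm/day.

R ≈ 25.6 mm/day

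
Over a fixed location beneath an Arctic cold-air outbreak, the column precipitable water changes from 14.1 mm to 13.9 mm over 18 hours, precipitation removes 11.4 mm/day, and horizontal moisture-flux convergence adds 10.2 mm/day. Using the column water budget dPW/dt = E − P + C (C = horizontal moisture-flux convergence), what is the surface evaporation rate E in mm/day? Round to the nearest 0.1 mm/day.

dPW/dt = (13.9 − 14.1) mm / (18/24 day) = -0.267 mm/day.
E = dPW/dt + P − C = (-0.267) + 11.4 − (10.2) = 0.9 mm/day.

E ≈ 0.9 mm/day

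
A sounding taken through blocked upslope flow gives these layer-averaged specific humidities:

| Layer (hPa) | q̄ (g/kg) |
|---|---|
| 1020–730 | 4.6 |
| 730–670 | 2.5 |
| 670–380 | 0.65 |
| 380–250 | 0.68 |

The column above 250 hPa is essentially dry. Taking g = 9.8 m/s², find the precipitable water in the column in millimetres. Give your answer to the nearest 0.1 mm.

Precipitable water is the column-integrated vapour mass per unit area: PW = (1/g) Σ q̄ Δp, with q in kg/kg and Δp in Pa (1 kg/m² of water = 1 mm).
Layer 1020–730 hPa: Δp = 290 hPa = 29000 Pa, q̄ = 0.0046 kg/kg → 0.0046 × 29000 / 9.8 = 13.61 mm
Layer 730–670 hPa: Δp = 60 hPa = 6000 Pa, q̄ = 0.0025 kg/kg → 0.0025 × 6000 / 9.8 = 1.53 mm
Layer 670–380 hPa: Δp = 290 hPa = 29000 Pa, q̄ = 0.00065 kg/kg → 0.00065 × 29000 / 9.8 = 1.92 mm
Layer 380–250 hPa: Δp = 130 hPa = 13000 Pa, q̄ = 0.00068 kg/kg → 0.00068 × 13000 / 9.8 = 0.90 mm
PW = 13.61 + 1.53 + 1.92 + 0.90 = 17.96 ≈ 18.0 mm.

PW ≈ 18.0 mm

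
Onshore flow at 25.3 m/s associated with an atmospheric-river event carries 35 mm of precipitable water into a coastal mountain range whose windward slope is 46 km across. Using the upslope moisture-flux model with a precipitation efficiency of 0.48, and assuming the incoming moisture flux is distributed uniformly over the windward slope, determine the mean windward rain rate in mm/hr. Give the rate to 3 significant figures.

R ≈ 33.3 mm/hr

Incoming column moisture flux per unit ridge length: F = V × PW = 25.3 × 35 = 885.5 mm·m/s.
Spread over the 46 km slope with efficiency ε = 0.48: R = ε·F/W = 0.48 × 885.5 / 46000 m = 9.240e-03 mm/s.
R = 9.240e-03 × 3600 = 33.3 mm/hr.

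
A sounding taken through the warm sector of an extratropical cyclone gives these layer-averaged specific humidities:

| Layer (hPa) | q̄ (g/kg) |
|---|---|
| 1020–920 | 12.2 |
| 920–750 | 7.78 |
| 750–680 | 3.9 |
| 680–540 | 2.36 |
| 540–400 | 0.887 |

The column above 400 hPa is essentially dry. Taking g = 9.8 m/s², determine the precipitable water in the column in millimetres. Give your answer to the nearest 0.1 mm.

PW ≈ 33.4 mm

Precipitable water is the column-integrated vapour mass per unit area: PW = (1/g) Σ q̄ Δp, with q in kg/kg and Δp in Pa (1 kg/m² of water = 1 mm).
Layer 1020–920 hPa: Δp = 100 hPa = 10000 Pa, q̄ = 0.0122 kg/kg → 0.0122 × 10000 / 9.8 = 12.45 mm
Layer 920–750 hPa: Δp = 170 hPa = 17000 Pa, q̄ = 0.00778 kg/kg → 0.00778 × 17000 / 9.8 = 13.50 mm
Layer 750–680 hPa: Δp = 70 hPa = 7000 Pa, q̄ = 0.0039 kg/kg → 0.0039 × 7000 / 9.8 = 2.79 mm
Layer 680–540 hPa: Δp = 140 hPa = 14000 Pa, q̄ = 0.00236 kg/kg → 0.00236 × 14000 / 9.8 = 3.37 mm
Layer 540–400 hPa: Δp = 140 hPa = 14000 Pa, q̄ = 0.000887 kg/kg → 0.000887 × 14000 / 9.8 = 1.27 mm
PW = 12.45 + 13.50 + 2.79 + 3.37 + 1.27 = 33.38 ≈ 33.4 mm.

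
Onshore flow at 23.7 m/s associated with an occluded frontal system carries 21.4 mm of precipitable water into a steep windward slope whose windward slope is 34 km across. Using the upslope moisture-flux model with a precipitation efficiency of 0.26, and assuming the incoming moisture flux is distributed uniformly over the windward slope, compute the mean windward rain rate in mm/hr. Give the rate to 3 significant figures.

R ≈ 14.0 mm/hr

Incoming column moisture flux per unit ridge length: F = V × PW = 23.7 × 21.4 = 507.18 mm·m/s.
Spread over the 34 km slope with efficiency ε = 0.26: R = ε·F/W = 0.26 × 507.18 / 34000 m = 3.878e-03 mm/s.
R = 3.878e-03 × 3600 = 14.0 mm/hr.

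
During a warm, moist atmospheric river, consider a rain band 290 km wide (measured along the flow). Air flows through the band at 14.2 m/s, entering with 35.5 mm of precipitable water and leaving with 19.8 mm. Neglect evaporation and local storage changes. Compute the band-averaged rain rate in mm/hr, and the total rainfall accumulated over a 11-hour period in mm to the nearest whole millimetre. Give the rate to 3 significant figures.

R ≈ 2.77 mm/hr; total ≈ 30 mm

Column moisture flux per unit crosswind length is F = V × PW.
Inflow: F_in = 14.2 × 35.5 = 504.1 mm·m/s
Outflow: F_out = 14.2 × 19.8 = 281.16 mm·m/s
Steady-state rate R = (F_in − F_out)/L = (504.1 − 281.16) / 290000 m = 7.688e-04 mm/s.
R = 7.688e-04 × 3600 = 2.77 mm/hr.
Over 11 h: total = 2.77 × 11 = 30.47 ≈ 30 mm.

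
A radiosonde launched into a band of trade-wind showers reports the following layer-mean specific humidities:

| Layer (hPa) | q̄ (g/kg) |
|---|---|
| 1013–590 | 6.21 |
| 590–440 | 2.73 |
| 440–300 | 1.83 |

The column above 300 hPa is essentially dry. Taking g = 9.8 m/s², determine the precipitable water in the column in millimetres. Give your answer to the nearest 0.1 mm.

PW ≈ 33.6 mm

Precipitable water is the column-integrated vapour mass per unit area: PW = (1/g) Σ q̄ Δp, with q in kg/kg and Δp in Pa (1 kg/m² of water = 1 mm).
Layer 1013–590 hPa: Δp = 423 hPa = 42300 Pa, q̄ = 0.00621 kg/kg → 0.00621 × 42300 / 9.8 = 26.80 mm
Layer 590–440 hPa: Δp = 150 hPa = 15000 Pa, q̄ = 0.00273 kg/kg → 0.00273 × 15000 / 9.8 = 4.18 mm
Layer 440–300 hPa: Δp = 140 hPa = 14000 Pa, q̄ = 0.00183 kg/kg → 0.00183 × 14000 / 9.8 = 2.61 mm
PW = 26.80 + 4.18 + 2.61 = 33.59 ≈ 33.6 mm.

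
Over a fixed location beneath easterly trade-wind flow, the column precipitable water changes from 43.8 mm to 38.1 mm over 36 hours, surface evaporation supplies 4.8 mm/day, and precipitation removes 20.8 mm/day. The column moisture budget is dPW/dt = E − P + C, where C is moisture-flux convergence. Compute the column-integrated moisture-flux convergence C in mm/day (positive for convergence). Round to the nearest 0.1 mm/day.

C ≈ 12.2 mm/day

dPW/dt = (38.1 − 43.8) mm / (36/24 day) = -3.800 mm/day.
C = dPW/dt − E + P = (-3.800) − 4.8 + 20.8 = 12.2 mm/day.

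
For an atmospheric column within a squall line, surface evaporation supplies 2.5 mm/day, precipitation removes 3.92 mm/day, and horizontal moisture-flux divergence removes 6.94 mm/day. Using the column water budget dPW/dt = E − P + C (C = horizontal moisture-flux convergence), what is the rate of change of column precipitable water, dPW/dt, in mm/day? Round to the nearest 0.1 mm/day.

dPW/dt ≈ -8.4 mm/day

dPW/dt = E − P + C = 2.5 − 3.92 + (-6.94) = -8.4 mm/day.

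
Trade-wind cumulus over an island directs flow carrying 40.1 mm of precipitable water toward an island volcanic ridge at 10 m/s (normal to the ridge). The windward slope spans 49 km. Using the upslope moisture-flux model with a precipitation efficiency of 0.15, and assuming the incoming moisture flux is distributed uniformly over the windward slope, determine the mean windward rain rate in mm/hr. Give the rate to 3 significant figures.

R ≈ 4.42 mm/hr

Incoming column moisture flux per unit ridge length: F = V × PW = 10 × 40.1 = 401 mm·m/s.
Spread over the 49 km slope with efficiency ε = 0.15: R = ε·F/W = 0.15 × 401 / 49000 m = 1.228e-03 mm/s.
R = 1.228e-03 × 3600 = 4.42 mm/hr.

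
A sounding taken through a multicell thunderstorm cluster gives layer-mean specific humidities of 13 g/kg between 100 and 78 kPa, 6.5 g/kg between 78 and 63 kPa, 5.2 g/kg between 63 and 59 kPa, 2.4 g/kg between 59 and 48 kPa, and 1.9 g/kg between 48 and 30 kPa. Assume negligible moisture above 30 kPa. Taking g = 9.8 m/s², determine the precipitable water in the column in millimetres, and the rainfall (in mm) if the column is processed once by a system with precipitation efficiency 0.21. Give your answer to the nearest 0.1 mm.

Precipitable water is the column-integrated vapour mass per unit area: PW = (1/g) Σ q̄ Δp, with q in kg/kg and Δp in Pa (1 kg/m² of water = 1 mm).
Layer 100–78 kPa: Δp = 220 hPa = 22000 Pa, q̄ = 0.013 kg/kg → 0.013 × 22000 / 9.8 = 29.18 mm
Layer 78–63 kPa: Δp = 150 hPa = 15000 Pa, q̄ = 0.0065 kg/kg → 0.0065 × 15000 / 9.8 = 9.95 mm
Layer 63–59 kPa: Δp = 40 hPa = 4000 Pa, q̄ = 0.0052 kg/kg → 0.0052 × 4000 / 9.8 = 2.12 mm
Layer 59–48 kPa: Δp = 110 hPa = 11000 Pa, q̄ = 0.0024 kg/kg → 0.0024 × 11000 / 9.8 = 2.69 mm
Layer 48–30 kPa: Δp = 180 hPa = 18000 Pa, q̄ = 0.0019 kg/kg → 0.0019 × 18000 / 9.8 = 3.49 mm
PW = 29.18 + 9.95 + 2.12 + 2.69 + 3.49 = 47.43 ≈ 47.4 mm.
Rainfall = ε × PW = 0.21 × 47.4 = 10.0 mm.

PW ≈ 47.4 mm; rainfall ≈ 10.0 mm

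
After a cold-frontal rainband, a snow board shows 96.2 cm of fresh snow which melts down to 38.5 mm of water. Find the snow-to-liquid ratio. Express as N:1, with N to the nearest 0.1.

ratio ≈ 25.0

Ratio = snow depth / SWE = 962 mm / 38.5 mm = 25.0, i.e. 25.0:1.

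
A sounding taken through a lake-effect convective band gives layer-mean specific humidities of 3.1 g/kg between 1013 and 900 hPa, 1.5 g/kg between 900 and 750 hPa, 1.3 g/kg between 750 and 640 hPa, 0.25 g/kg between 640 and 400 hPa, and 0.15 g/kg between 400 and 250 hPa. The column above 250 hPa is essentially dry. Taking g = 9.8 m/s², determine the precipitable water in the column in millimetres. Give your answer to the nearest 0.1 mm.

Precipitable water is the column-integrated vapour mass per unit area: PW = (1/g) Σ q̄ Δp, with q in kg/kg and Δp in Pa (1 kg/m² of water = 1 mm).
Layer 1013–900 hPa: Δp = 113 hPa = 11300 Pa, q̄ = 0.0031 kg/kg → 0.0031 × 11300 / 9.8 = 3.57 mm
Layer 900–750 hPa: Δp = 150 hPa = 15000 Pa, q̄ = 0.0015 kg/kg → 0.0015 × 15000 / 9.8 = 2.30 mm
Layer 750–640 hPa: Δp = 110 hPa = 11000 Pa, q̄ = 0.0013 kg/kg → 0.0013 × 11000 / 9.8 = 1.46 mm
Layer 640–400 hPa: Δp = 240 hPa = 24000 Pa, q̄ = 0.00025 kg/kg → 0.00025 × 24000 / 9.8 = 0.61 mm
Layer 400–250 hPa: Δp = 150 hPa = 15000 Pa, q̄ = 0.00015 kg/kg → 0.00015 × 15000 / 9.8 = 0.23 mm
PW = 3.57 + 2.30 + 1.46 + 0.61 + 0.23 = 8.17 ≈ 8.2 mm.

PW ≈ 8.2 mm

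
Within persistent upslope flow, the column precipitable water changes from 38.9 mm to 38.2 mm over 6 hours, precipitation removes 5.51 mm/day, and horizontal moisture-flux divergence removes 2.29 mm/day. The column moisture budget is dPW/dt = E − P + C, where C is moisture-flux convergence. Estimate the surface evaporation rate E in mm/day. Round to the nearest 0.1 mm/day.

dPW/dt = (38.2 − 38.9) mm / (6/24 day) = -2.800 mm/day.
E = dPW/dt + P − C = (-2.800) + 5.51 − (-2.29) = 5.0 mm/day.

E ≈ 5.0 mm/day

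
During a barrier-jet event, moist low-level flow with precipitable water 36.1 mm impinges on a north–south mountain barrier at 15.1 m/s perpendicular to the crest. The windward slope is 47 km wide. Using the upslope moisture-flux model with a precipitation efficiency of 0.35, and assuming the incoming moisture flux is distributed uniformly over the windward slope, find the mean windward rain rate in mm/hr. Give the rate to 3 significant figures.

Incoming column moisture flux per unit ridge length: F = V × PW = 15.1 × 36.1 = 545.11 mm·m/s.
Spread over the 47 km slope with efficiency ε = 0.35: R = ε·F/W = 0.35 × 545.11 / 47000 m = 4.059e-03 mm/s.
R = 4.059e-03 × 3600 = 14.6 mm/hr.

R ≈ 14.6 mm/hr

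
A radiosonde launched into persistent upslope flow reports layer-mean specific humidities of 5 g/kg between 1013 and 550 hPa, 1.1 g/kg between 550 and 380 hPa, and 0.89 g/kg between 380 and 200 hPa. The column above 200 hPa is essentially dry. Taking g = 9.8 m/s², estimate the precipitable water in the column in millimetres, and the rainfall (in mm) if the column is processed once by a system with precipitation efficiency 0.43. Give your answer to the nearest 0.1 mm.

Precipitable water is the column-integrated vapour mass per unit area: PW = (1/g) Σ q̄ Δp, with q in kg/kg and Δp in Pa (1 kg/m² of water = 1 mm).
Layer 1013–550 hPa: Δp = 463 hPa = 46300 Pa, q̄ = 0.005 kg/kg → 0.005 × 46300 / 9.8 = 23.62 mm
Layer 550–380 hPa: Δp = 170 hPa = 17000 Pa, q̄ = 0.0011 kg/kg → 0.0011 × 17000 / 9.8 = 1.91 mm
Layer 380–200 hPa: Δp = 180 hPa = 18000 Pa, q̄ = 0.00089 kg/kg → 0.00089 × 18000 / 9.8 = 1.63 mm
PW = 23.62 + 1.91 + 1.63 = 27.16 ≈ 27.2 mm.
Rainfall = ε × PW = 0.43 × 27.2 = 11.7 mm.

PW ≈ 27.2 mm; rainfall ≈ 11.7 mm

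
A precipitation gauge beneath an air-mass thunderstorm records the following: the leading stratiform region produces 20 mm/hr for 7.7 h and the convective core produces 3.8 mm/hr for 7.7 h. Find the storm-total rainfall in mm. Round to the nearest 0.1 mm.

total ≈ 183.3 mm

Total = Σ Rᵢ Δtᵢ = 20 × 7.7 + 3.8 × 7.7
      = 154 + 29.26 = 183.3 mm.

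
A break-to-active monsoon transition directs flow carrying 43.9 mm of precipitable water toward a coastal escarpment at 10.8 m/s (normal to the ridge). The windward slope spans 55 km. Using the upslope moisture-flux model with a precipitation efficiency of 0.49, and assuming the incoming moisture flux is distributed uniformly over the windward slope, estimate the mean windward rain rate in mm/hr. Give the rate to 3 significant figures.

R ≈ 15.2 mm/hr

Incoming column moisture flux per unit ridge length: F = V × PW = 10.8 × 43.9 = 474.12 mm·m/s.
Spread over the 55 km slope with efficiency ε = 0.49: R = ε·F/W = 0.49 × 474.12 / 55000 m = 4.224e-03 mm/s.
R = 4.224e-03 × 3600 = 15.2 mm/hr.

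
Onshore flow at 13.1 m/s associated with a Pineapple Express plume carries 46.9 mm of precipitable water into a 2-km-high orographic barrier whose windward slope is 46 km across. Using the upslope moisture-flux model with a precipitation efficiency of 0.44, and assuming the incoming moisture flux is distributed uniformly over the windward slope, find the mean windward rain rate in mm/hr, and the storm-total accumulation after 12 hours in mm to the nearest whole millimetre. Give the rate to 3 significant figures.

Incoming column moisture flux per unit ridge length: F = V × PW = 13.1 × 46.9 = 614.39 mm·m/s.
Spread over the 46 km slope with efficiency ε = 0.44: R = ε·F/W = 0.44 × 614.39 / 46000 m = 5.877e-03 mm/s.
R = 5.877e-03 × 3600 = 21.2 mm/hr.
Over 12 h: total = 21.2 × 12 = 254.4 ≈ 254 mm.

R ≈ 21.2 mm/hr; total ≈ 254 mm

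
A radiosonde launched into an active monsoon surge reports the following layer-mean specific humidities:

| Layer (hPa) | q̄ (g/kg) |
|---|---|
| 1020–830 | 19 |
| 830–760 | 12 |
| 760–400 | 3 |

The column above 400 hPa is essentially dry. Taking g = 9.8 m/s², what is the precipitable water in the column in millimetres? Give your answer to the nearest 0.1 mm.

Precipitable water is the column-integrated vapour mass per unit area: PW = (1/g) Σ q̄ Δp, with q in kg/kg and Δp in Pa (1 kg/m² of water = 1 mm).
Layer 1020–830 hPa: Δp = 190 hPa = 19000 Pa, q̄ = 0.019 kg/kg → 0.019 × 19000 / 9.8 = 36.84 mm
Layer 830–760 hPa: Δp = 70 hPa = 7000 Pa, q̄ = 0.012 kg/kg → 0.012 × 7000 / 9.8 = 8.57 mm
Layer 760–400 hPa: Δp = 360 hPa = 36000 Pa, q̄ = 0.003 kg/kg → 0.003 × 36000 / 9.8 = 11.02 mm
PW = 36.84 + 8.57 + 11.02 = 56.43 ≈ 56.4 mm.

PW ≈ 56.4 mm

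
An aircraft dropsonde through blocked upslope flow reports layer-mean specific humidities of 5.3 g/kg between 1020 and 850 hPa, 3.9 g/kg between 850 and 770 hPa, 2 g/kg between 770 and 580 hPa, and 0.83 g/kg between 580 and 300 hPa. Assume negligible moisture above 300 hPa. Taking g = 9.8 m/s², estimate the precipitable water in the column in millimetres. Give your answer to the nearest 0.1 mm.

PW ≈ 18.6 mm

Precipitable water is the column-integrated vapour mass per unit area: PW = (1/g) Σ q̄ Δp, with q in kg/kg and Δp in Pa (1 kg/m² of water = 1 mm).
Layer 1020–850 hPa: Δp = 170 hPa = 17000 Pa, q̄ = 0.0053 kg/kg → 0.0053 × 17000 / 9.8 = 9.19 mm
Layer 850–770 hPa: Δp = 80 hPa = 8000 Pa, q̄ = 0.0039 kg/kg → 0.0039 × 8000 / 9.8 = 3.18 mm
Layer 770–580 hPa: Δp = 190 hPa = 19000 Pa, q̄ = 0.002 kg/kg → 0.002 × 19000 / 9.8 = 3.88 mm
Layer 580–300 hPa: Δp = 280 hPa = 28000 Pa, q̄ = 0.00083 kg/kg → 0.00083 × 28000 / 9.8 = 2.37 mm
PW = 9.19 + 3.18 + 3.88 + 2.37 = 18.62 ≈ 18.6 mm.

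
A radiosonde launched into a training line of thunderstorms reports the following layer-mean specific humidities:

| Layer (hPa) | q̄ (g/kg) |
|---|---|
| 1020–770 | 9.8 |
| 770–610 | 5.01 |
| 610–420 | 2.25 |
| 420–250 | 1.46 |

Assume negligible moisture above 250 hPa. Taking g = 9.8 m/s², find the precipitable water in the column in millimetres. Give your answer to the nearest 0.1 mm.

Precipitable water is the column-integrated vapour mass per unit area: PW = (1/g) Σ q̄ Δp, with q in kg/kg and Δp in Pa (1 kg/m² of water = 1 mm).
Layer 1020–770 hPa: Δp = 250 hPa = 25000 Pa, q̄ = 0.0098 kg/kg → 0.0098 × 25000 / 9.8 = 25.00 mm
Layer 770–610 hPa: Δp = 160 hPa = 16000 Pa, q̄ = 0.00501 kg/kg → 0.00501 × 16000 / 9.8 = 8.18 mm
Layer 610–420 hPa: Δp = 190 hPa = 19000 Pa, q̄ = 0.00225 kg/kg → 0.00225 × 19000 / 9.8 = 4.36 mm
Layer 420–250 hPa: Δp = 170 hPa = 17000 Pa, q̄ = 0.00146 kg/kg → 0.00146 × 17000 / 9.8 = 2.53 mm
PW = 25.00 + 8.18 + 4.36 + 2.53 = 40.07 ≈ 40.1 mm.

PW ≈ 40.1 mm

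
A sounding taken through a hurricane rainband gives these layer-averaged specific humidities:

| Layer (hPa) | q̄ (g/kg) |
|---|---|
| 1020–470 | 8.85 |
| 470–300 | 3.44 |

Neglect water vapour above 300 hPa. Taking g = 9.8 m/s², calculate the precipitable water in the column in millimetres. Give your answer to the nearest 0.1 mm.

PW ≈ 55.6 mm

Precipitable water is the column-integrated vapour mass per unit area: PW = (1/g) Σ q̄ Δp, with q in kg/kg and Δp in Pa (1 kg/m² of water = 1 mm).
Layer 1020–470 hPa: Δp = 550 hPa = 55000 Pa, q̄ = 0.00885 kg/kg → 0.00885 × 55000 / 9.8 = 49.67 mm
Layer 470–300 hPa: Δp = 170 hPa = 17000 Pa, q̄ = 0.00344 kg/kg → 0.00344 × 17000 / 9.8 = 5.97 mm
PW = 49.67 + 5.97 = 55.64 ≈ 55.6 mm.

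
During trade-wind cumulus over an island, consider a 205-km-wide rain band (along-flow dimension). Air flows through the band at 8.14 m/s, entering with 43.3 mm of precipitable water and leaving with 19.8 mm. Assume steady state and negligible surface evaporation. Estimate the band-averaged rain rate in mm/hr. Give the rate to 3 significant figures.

R ≈ 3.36 mm/hr

Column moisture flux per unit crosswind length is F = V × PW.
Inflow: F_in = 8.14 × 43.3 = 352.462 mm·m/s
Outflow: F_out = 8.14 × 19.8 = 161.172 mm·m/s
Steady-state rate R = (F_in − F_out)/L = (352.462 − 161.172) / 205000 m = 9.331e-04 mm/s.
R = 9.331e-04 × 3600 = 3.36 mm/hr.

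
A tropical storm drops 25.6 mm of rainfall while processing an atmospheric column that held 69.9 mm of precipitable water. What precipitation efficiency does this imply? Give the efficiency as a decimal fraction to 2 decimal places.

ε = rainfall / PW = 25.6 / 69.9 = 0.37.

ε ≈ 0.37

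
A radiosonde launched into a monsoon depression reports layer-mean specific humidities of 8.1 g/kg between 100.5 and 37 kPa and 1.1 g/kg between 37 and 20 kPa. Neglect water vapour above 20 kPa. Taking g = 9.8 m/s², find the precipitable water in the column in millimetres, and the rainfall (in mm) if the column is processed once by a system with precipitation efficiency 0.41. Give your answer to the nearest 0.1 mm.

PW ≈ 54.4 mm; rainfall ≈ 22.3 mm

Precipitable water is the column-integrated vapour mass per unit area: PW = (1/g) Σ q̄ Δp, with q in kg/kg and Δp in Pa (1 kg/m² of water = 1 mm).
Layer 100.5–37 kPa: Δp = 635 hPa = 63500 Pa, q̄ = 0.0081 kg/kg → 0.0081 × 63500 / 9.8 = 52.48 mm
Layer 37–20 kPa: Δp = 170 hPa = 17000 Pa, q̄ = 0.0011 kg/kg → 0.0011 × 17000 / 9.8 = 1.91 mm
PW = 52.48 + 1.91 = 54.39 ≈ 54.4 mm.
Rainfall = ε × PW = 0.41 × 54.4 = 22.3 mm.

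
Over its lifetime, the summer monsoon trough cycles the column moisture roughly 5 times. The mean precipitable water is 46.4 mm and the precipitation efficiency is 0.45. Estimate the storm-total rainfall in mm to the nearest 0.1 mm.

rainfall ≈ 104.4 mm

Each cycle deposits ε × PW = 0.45 × 46.4 = 20.88 mm.
Over 5 cycles: 5 × 20.88 = 104.4 mm.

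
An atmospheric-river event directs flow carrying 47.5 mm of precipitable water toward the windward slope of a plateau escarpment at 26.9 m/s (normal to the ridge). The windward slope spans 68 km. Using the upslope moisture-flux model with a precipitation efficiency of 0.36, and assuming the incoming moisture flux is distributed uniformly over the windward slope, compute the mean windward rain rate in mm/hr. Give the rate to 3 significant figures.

Incoming column moisture flux per unit ridge length: F = V × PW = 26.9 × 47.5 = 1277.75 mm·m/s.
Spread over the 68 km slope with efficiency ε = 0.36: R = ε·F/W = 0.36 × 1277.75 / 68000 m = 6.765e-03 mm/s.
R = 6.765e-03 × 3600 = 24.4 mm/hr.

R ≈ 24.4 mm/hr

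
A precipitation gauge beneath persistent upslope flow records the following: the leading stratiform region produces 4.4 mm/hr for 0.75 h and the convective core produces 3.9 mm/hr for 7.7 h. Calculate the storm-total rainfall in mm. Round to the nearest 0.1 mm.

total ≈ 33.3 mm

Total = Σ Rᵢ Δtᵢ = 4.4 × 0.75 + 3.9 × 7.7
      = 3.3 + 30.03 = 33.3 mm.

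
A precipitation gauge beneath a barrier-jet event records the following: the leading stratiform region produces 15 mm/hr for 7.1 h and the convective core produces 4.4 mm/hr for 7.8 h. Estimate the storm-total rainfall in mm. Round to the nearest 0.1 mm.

Total = Σ Rᵢ Δtᵢ = 15 × 7.1 + 4.4 × 7.8
      = 106.5 + 34.32 = 140.8 mm.

total ≈ 140.8 mm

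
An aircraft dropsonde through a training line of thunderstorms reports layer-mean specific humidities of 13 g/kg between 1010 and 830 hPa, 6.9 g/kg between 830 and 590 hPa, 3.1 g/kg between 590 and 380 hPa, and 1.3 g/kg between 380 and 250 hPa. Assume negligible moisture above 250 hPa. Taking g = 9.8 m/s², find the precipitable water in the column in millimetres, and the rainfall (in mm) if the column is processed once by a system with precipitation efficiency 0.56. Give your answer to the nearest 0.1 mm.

PW ≈ 49.1 mm; rainfall ≈ 27.5 mm

Precipitable water is the column-integrated vapour mass per unit area: PW = (1/g) Σ q̄ Δp, with q in kg/kg and Δp in Pa (1 kg/m² of water = 1 mm).
Layer 1010–830 hPa: Δp = 180 hPa = 18000 Pa, q̄ = 0.013 kg/kg → 0.013 × 18000 / 9.8 = 23.88 mm
Layer 830–590 hPa: Δp = 240 hPa = 24000 Pa, q̄ = 0.0069 kg/kg → 0.0069 × 24000 / 9.8 = 16.90 mm
Layer 590–380 hPa: Δp = 210 hPa = 21000 Pa, q̄ = 0.0031 kg/kg → 0.0031 × 21000 / 9.8 = 6.64 mm
Layer 380–250 hPa: Δp = 130 hPa = 13000 Pa, q̄ = 0.0013 kg/kg → 0.0013 × 13000 / 9.8 = 1.72 mm
PW = 23.88 + 16.90 + 6.64 + 1.72 = 49.14 ≈ 49.1 mm.
Rainfall = ε × PW = 0.56 × 49.1 = 27.5 mm.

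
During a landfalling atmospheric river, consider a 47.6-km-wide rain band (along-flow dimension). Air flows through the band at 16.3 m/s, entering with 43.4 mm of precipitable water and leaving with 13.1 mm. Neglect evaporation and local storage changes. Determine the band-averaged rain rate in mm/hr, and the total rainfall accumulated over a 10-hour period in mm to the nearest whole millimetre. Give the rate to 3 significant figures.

Column moisture flux per unit crosswind length is F = V × PW.
Inflow: F_in = 16.3 × 43.4 = 707.42 mm·m/s
Outflow: F_out = 16.3 × 13.1 = 213.53 mm·m/s
Steady-state rate R = (F_in − F_out)/L = (707.42 − 213.53) / 47600 m = 1.038e-02 mm/s.
R = 1.038e-02 × 3600 = 37.4 mm/hr.
Over 10 h: total = 37.4 × 10 = 374 mm.

R ≈ 37.4 mm/hr; total ≈ 374 mm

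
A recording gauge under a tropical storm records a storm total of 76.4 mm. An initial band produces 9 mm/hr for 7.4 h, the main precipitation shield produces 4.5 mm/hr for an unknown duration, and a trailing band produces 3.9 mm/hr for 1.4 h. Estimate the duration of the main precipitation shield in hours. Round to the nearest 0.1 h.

Known phases: 9 × 7.4 + 3.9 × 1.4 = 66.6 + 5.46 = 72.06 mm.
Remaining depth = 76.4 − 72.06 = 4.34 mm.
Duration = 4.34 / 4.5 = 1.0 h.

duration ≈ 1.0 h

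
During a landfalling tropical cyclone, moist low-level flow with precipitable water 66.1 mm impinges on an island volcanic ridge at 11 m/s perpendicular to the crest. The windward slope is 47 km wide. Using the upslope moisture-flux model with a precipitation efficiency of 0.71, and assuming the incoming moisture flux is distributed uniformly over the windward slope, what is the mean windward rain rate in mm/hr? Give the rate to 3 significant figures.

Incoming column moisture flux per unit ridge length: F = V × PW = 11 × 66.1 = 727.1 mm·m/s.
Spread over the 47 km slope with efficiency ε = 0.71: R = ε·F/W = 0.71 × 727.1 / 47000 m = 1.098e-02 mm/s.
R = 1.098e-02 × 3600 = 39.5 mm/hr.

R ≈ 39.5 mm/hr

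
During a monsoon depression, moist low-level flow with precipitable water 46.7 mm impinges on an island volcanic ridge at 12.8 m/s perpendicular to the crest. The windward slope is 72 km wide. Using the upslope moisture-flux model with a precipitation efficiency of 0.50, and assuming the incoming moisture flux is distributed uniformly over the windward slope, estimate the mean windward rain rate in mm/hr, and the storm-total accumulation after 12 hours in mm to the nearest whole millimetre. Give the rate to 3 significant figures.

R ≈ 14.9 mm/hr; total ≈ 179 mm

Incoming column moisture flux per unit ridge length: F = V × PW = 12.8 × 46.7 = 597.76 mm·m/s.
Spread over the 72 km slope with efficiency ε = 0.50: R = ε·F/W = 0.50 × 597.76 / 72000 m = 4.151e-03 mm/s.
R = 4.151e-03 × 3600 = 14.9 mm/hr.
Over 12 h: total = 14.9 × 12 = 178.8 ≈ 179 mm.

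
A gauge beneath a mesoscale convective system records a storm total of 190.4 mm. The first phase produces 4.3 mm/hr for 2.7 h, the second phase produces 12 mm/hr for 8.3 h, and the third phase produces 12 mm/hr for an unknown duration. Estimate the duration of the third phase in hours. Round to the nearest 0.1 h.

duration ≈ 6.6 h

Known phases: 4.3 × 2.7 + 12 × 8.3 = 11.61 + 99.6 = 111.21 mm.
Remaining depth = 190.4 − 111.21 = 79.19 mm.
Duration = 79.19 / 12 = 6.6 h.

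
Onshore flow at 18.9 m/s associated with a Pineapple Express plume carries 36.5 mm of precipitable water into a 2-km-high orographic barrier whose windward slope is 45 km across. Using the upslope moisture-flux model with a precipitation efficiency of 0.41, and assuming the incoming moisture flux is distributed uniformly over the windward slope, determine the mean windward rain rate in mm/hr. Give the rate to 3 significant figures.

R ≈ 22.6 mm/hr

Incoming column moisture flux per unit ridge length: F = V × PW = 18.9 × 36.5 = 689.85 mm·m/s.
Spread over the 45 km slope with efficiency ε = 0.41: R = ε·F/W = 0.41 × 689.85 / 45000 m = 6.285e-03 mm/s.
R = 6.285e-03 × 3600 = 22.6 mm/hr.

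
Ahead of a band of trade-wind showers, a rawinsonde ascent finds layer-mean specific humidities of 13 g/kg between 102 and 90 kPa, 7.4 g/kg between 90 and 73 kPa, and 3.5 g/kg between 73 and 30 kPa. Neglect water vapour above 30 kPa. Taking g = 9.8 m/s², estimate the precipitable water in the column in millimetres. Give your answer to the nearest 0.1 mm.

Precipitable water is the column-integrated vapour mass per unit area: PW = (1/g) Σ q̄ Δp, with q in kg/kg and Δp in Pa (1 kg/m² of water = 1 mm).
Layer 102–90 kPa: Δp = 120 hPa = 12000 Pa, q̄ = 0.013 kg/kg → 0.013 × 12000 / 9.8 = 15.92 mm
Layer 90–73 kPa: Δp = 170 hPa = 17000 Pa, q̄ = 0.0074 kg/kg → 0.0074 × 17000 / 9.8 = 12.84 mm
Layer 73–30 kPa: Δp = 430 hPa = 43000 Pa, q̄ = 0.0035 kg/kg → 0.0035 × 43000 / 9.8 = 15.36 mm
PW = 15.92 + 12.84 + 15.36 = 44.12 ≈ 44.1 mm.

PW ≈ 44.1 mm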